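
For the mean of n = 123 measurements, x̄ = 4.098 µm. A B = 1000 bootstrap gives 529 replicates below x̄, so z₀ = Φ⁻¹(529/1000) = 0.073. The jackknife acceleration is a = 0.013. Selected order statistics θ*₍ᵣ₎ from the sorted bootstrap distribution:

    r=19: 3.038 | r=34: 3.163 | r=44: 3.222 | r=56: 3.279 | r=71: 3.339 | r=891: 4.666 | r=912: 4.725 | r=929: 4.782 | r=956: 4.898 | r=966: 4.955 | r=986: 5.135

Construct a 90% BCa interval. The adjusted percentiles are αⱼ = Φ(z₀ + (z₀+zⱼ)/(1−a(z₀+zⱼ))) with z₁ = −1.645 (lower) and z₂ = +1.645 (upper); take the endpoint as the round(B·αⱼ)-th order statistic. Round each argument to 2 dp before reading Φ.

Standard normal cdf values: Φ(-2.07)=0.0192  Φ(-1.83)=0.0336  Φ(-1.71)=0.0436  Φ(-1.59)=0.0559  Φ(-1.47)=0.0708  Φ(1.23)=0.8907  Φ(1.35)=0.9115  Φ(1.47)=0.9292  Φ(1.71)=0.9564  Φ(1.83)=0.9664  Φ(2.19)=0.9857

Lower: z₀ + z₁ = 0.073 + (-1.645) = -1.572; 1 − a(z₀+z₁) = 1 − (0.013)(-1.572) = 1.0204; argument = 0.073 + (-1.572)/1.0204 = -1.4675 → -1.47.
α₁ = Φ(-1.47) = 0.0708; rank = round(1000 × 0.0708) = 71; θ*₍71₎ = 3.339.
Upper: z₀ + z₂ = 1.718; 1 − a(z₀+z₂) = 0.9777; argument = 1.8302 → 1.83; α₂ = 0.9664; rank = 966; θ*₍966₎ = 4.955.

(3.339, 4.955)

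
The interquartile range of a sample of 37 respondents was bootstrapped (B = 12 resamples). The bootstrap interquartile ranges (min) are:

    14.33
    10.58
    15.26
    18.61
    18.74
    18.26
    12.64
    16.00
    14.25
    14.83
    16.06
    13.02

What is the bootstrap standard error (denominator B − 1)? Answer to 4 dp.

SE* = 2.5109

Bootstrap SE is the standard deviation of the 12 replicate interquartile ranges.
Mean of replicates: (14.33 + 10.58 + 15.26 + 18.61 + 18.74 + 18.26 + 12.64 + 16.00 + 14.25 + 14.83 + 16.06 + 13.02) / 12 = 182.58000 / 12 = 15.21500
Sum of squared deviations: (−0.88500)² + (−4.63500)² + (+0.04500)² + (+3.39500)² + (+3.52500)² + (+3.04500)² + (−2.57500)² + (+0.78500)² + (−0.96500)² + (−0.38500)² + (+0.84500)² + (−2.19500)² = 69.35050
Variance = 69.35050 / 11 = 6.30459
SE* = √6.30459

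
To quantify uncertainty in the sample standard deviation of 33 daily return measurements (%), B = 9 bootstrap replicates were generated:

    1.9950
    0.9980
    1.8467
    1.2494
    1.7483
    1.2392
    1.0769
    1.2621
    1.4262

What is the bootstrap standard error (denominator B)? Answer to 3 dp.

SE* = 0.334

Bootstrap SE is the standard deviation of the 9 replicate standard deviations.
Mean of replicates: (1.9950 + 0.9980 + 1.8467 + 1.2494 + 1.7483 + 1.2392 + 1.0769 + 1.2621 + 1.4262) / 9 = 12.84180 / 9 = 1.42687
Sum of squared deviations: (+0.56813)² + (−0.42887)² + (+0.41983)² + (−0.17747)² + (+0.32143)² + (−0.18767)² + (−0.34997)² + (−0.16477)² + (−0.00067)² = 1.00262
Variance = 1.00262 / 9 = 0.11140
SE* = √0.11140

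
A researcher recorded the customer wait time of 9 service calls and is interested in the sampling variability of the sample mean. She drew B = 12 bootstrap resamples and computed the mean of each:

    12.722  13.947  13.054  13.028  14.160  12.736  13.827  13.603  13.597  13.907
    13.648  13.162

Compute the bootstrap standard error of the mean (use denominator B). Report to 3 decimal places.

SE* = 0.469

Bootstrap SE is the standard deviation of the 12 replicate means.
Mean of replicates: (12.722 + 13.947 + 13.054 + 13.028 + 14.160 + 12.736 + 13.827 + 13.603 + 13.597 + 13.907 + 13.648 + 13.162) / 12 = 161.3910 / 12 = 13.4492
Sum of squared deviations: (−0.7272)² + (+0.4977)² + (−0.3952)² + (−0.4212)² + (+0.7108)² + (−0.7132)² + (+0.3778)² + (+0.1538)² + (+0.1478)² + (+0.4578)² + (+0.1988)² + (−0.2872)² = 2.6439
Variance = 2.6439 / 12 = 0.2203
SE* = √0.2203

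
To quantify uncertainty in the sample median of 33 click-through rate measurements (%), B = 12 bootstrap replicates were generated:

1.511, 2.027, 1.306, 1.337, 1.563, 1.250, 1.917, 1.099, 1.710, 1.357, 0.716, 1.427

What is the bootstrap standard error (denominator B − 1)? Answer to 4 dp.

Bootstrap SE is the standard deviation of the 12 replicate medians.
Mean of replicates: (1.511 + 2.027 + 1.306 + 1.337 + 1.563 + 1.250 + 1.917 + 1.099 + 1.710 + 1.357 + 0.716 + 1.427) / 12 = 17.22000 / 12 = 1.43500
Sum of squared deviations: (+0.07600)² + (+0.59200)² + (−0.12900)² + (−0.09800)² + (+0.12800)² + (−0.18500)² + (+0.48200)² + (−0.33600)² + (+0.27500)² + (−0.07800)² + (−0.71900)² + (−0.00800)² = 1.37705
Variance = 1.37705 / 11 = 0.12519
SE* = √0.12519

SE* = 0.3538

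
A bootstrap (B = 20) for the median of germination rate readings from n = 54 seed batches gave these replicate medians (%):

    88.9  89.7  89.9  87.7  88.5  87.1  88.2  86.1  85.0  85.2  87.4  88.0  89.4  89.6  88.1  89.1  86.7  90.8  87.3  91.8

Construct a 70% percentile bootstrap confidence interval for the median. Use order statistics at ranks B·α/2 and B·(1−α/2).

(86.1, 89.7)

Sorted replicates: 85.0, 85.2, 86.1, 86.7, 87.1, 87.3, 87.4, 87.7, 88.0, 88.1, 88.2, 88.5, 88.9, 89.1, 89.4, 89.6, 89.7, 89.9, 90.8, 91.8
α = 0.30; lower rank = 20 × 0.150 = 3; upper rank = 20 × 0.850 = 17.
The 3rd smallest replicate is 86.1; the 17th is 89.7.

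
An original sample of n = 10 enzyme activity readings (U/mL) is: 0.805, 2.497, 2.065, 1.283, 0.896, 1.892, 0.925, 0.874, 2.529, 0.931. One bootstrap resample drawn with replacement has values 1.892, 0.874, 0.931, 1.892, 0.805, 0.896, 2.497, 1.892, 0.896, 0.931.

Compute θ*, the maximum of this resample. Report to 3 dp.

θ* = 2.497

Maximum = 2.497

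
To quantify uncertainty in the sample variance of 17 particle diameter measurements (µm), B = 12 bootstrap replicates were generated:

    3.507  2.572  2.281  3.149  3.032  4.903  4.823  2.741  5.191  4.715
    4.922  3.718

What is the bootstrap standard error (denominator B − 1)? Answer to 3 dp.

Bootstrap SE is the standard deviation of the 12 replicate variances.
Mean of replicates: (3.507 + 2.572 + 2.281 + 3.149 + 3.032 + 4.903 + 4.823 + 2.741 + 5.191 + 4.715 + 4.922 + 3.718) / 12 = 45.5540 / 12 = 3.7962
Sum of squared deviations: (−0.2892)² + (−1.2242)² + (−1.5152)² + (−0.6472)² + (−0.7642)² + (+1.1068)² + (+1.0268)² + (−1.0552)² + (+1.3948)² + (+0.9188)² + (+1.1258)² + (−0.0782)² = 12.3370
Variance = 12.3370 / 11 = 1.1215
SE* = √1.1215

SE* = 1.059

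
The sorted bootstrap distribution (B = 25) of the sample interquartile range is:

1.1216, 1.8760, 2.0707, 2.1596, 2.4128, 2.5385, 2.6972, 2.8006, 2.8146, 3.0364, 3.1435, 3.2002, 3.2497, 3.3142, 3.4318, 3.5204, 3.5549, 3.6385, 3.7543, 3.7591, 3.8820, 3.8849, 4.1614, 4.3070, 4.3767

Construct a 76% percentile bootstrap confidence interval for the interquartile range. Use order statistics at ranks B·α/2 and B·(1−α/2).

(2.0707, 3.8849)

α = 0.24; lower rank = 25 × 0.120 = 3; upper rank = 25 × 0.880 = 22.
The 3rd smallest replicate is 2.0707; the 22nd is 3.8849.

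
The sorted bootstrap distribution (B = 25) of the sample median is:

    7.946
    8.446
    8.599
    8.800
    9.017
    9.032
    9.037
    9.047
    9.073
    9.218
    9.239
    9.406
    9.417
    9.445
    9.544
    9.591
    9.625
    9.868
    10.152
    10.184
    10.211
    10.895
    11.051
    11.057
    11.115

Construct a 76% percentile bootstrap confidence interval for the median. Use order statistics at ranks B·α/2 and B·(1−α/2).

(8.599, 10.895)

α = 0.24; lower rank = 25 × 0.120 = 3; upper rank = 25 × 0.880 = 22.
The 3rd smallest replicate is 8.599; the 22nd is 10.895.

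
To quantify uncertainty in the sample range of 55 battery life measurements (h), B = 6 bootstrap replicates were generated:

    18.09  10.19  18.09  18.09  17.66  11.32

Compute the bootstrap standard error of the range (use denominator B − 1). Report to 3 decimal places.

Bootstrap SE is the standard deviation of the 6 replicate ranges.
Mean of replicates: (18.09 + 10.19 + 18.09 + 18.09 + 17.66 + 11.32) / 6 = 93.4400 / 6 = 15.5733
Sum of squared deviations: (+2.5167)² + (−5.3833)² + (+2.5167)² + (+2.5167)² + (+2.0867)² + (−4.2533)² = 70.4261
Variance = 70.4261 / 5 = 14.0852
SE* = √14.0852

SE* = 3.753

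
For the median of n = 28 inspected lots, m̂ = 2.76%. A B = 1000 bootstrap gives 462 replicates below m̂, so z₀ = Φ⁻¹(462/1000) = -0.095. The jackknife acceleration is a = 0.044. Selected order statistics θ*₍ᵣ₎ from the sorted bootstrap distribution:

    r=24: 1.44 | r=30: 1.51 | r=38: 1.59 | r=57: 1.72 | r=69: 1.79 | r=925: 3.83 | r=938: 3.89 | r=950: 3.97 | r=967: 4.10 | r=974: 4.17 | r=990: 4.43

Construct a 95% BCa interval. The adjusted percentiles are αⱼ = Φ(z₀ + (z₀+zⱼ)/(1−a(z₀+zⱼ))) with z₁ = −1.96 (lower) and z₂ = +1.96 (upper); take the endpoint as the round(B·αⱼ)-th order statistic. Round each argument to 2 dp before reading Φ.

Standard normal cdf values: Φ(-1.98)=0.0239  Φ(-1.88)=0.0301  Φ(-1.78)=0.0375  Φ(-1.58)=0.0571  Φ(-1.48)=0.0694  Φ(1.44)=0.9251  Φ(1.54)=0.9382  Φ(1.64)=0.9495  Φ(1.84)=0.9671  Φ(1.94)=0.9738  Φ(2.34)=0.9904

Lower: z₀ + z₁ = -0.095 + (-1.960) = -2.055; 1 − a(z₀+z₁) = 1 − (0.044)(-2.055) = 1.0904; argument = -0.095 + (-2.055)/1.0904 = -1.9796 → -1.98.
α₁ = Φ(-1.98) = 0.0239; rank = round(1000 × 0.0239) = 24; θ*₍24₎ = 1.44.
Upper: z₀ + z₂ = 1.865; 1 − a(z₀+z₂) = 0.9179; argument = 1.9367 → 1.94; α₂ = 0.9738; rank = 974; θ*₍974₎ = 4.17.

(1.44, 4.17)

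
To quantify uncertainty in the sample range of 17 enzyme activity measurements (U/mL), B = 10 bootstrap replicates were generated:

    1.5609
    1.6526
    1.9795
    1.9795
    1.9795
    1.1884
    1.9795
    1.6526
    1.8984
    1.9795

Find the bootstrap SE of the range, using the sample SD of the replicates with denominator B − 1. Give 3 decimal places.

Bootstrap SE is the standard deviation of the 10 replicate ranges.
Mean of replicates: (1.5609 + 1.6526 + 1.9795 + 1.9795 + 1.9795 + 1.1884 + 1.9795 + 1.6526 + 1.8984 + 1.9795) / 10 = 17.85040 / 10 = 1.78504
Sum of squared deviations: (−0.22414)² + (−0.13244)² + (+0.19446)² + (+0.19446)² + (+0.19446)² + (−0.59664)² + (+0.19446)² + (−0.13244)² + (+0.11336)² + (+0.19446)² = 0.64322
Variance = 0.64322 / 9 = 0.07147
SE* = √0.07147

SE* = 0.267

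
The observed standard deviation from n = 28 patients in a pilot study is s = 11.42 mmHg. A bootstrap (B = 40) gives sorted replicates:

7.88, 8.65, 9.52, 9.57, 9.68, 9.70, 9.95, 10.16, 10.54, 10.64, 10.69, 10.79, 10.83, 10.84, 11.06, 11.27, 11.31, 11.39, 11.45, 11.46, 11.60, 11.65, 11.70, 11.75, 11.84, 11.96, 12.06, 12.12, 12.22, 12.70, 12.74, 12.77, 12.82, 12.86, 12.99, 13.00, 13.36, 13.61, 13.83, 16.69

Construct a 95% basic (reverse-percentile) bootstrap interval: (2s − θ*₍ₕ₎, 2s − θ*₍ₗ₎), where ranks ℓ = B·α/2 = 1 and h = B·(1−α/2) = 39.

(9.01, 14.96)

Percentile endpoints at ranks 1 and 39: θ*₍1₎ = 7.88, θ*₍39₎ = 13.83.
Basic interval reflects these around s:
  lower = 2 × 11.42 − 13.83 = 9.01
  upper = 2 × 11.42 − 7.88 = 14.96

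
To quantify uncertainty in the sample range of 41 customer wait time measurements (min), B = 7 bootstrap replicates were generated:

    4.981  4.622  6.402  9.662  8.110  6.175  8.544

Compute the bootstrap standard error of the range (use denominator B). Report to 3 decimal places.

SE* = 1.750

Bootstrap SE is the standard deviation of the 7 replicate ranges.
Mean of replicates: (4.981 + 4.622 + 6.402 + 9.662 + 8.110 + 6.175 + 8.544) / 7 = 48.4960 / 7 = 6.9280
Sum of squared deviations: (−1.9470)² + (−2.3060)² + (−0.5260)² + (+2.7340)² + (+1.1820)² + (−0.7530)² + (+1.6160)² = 21.4355
Variance = 21.4355 / 7 = 3.0622
SE* = √3.0622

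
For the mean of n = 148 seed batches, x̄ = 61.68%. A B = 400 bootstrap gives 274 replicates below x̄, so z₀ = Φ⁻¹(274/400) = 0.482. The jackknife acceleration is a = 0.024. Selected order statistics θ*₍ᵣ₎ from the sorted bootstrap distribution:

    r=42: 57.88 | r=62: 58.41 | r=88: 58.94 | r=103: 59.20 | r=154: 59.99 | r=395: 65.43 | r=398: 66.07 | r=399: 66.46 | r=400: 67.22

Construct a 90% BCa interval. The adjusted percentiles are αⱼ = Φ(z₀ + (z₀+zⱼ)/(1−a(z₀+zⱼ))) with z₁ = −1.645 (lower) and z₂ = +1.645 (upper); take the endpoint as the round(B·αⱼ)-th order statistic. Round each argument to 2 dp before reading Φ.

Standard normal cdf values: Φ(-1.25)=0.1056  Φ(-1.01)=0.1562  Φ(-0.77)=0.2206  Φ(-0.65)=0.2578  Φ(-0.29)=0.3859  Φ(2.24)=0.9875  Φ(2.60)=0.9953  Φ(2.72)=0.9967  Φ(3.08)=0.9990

Lower: z₀ + z₁ = 0.482 + (-1.645) = -1.163; 1 − a(z₀+z₁) = 1 − (0.024)(-1.163) = 1.0279; argument = 0.482 + (-1.163)/1.0279 = -0.6494 → -0.65.
α₁ = Φ(-0.65) = 0.2578; rank = round(400 × 0.2578) = 103; θ*₍103₎ = 59.20.
Upper: z₀ + z₂ = 2.127; 1 − a(z₀+z₂) = 0.9490; argument = 2.7234 → 2.72; α₂ = 0.9967; rank = 399; θ*₍399₎ = 66.46.

(59.20, 66.46)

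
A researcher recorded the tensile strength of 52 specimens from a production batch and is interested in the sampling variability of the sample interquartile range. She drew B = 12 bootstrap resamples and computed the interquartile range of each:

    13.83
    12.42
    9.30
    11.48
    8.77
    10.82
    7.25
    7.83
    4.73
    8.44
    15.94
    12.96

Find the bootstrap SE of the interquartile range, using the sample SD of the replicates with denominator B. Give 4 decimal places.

Bootstrap SE is the standard deviation of the 12 replicate interquartile ranges.
Mean of replicates: (13.83 + 12.42 + 9.30 + 11.48 + 8.77 + 10.82 + 7.25 + 7.83 + 4.73 + 8.44 + 15.94 + 12.96) / 12 = 123.77000 / 12 = 10.31417
Sum of squared deviations: (+3.51583)² + (+2.10583)² + (−1.01417)² + (+1.16583)² + (−1.54417)² + (+0.50583)² + (−3.06417)² + (−2.48417)² + (−5.58417)² + (−1.87417)² + (+5.62583)² + (+2.64583)² = 110.72969
Variance = 110.72969 / 12 = 9.22747
SE* = √9.22747

SE* = 3.0377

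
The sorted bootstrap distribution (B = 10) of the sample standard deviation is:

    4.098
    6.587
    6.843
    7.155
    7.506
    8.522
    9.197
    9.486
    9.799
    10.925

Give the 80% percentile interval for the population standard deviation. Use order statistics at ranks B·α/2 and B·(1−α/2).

(4.098, 9.799)

α = 0.20; lower rank = 10 × 0.100 = 1; upper rank = 10 × 0.900 = 9.
The 1st smallest replicate is 4.098; the 9th is 9.799.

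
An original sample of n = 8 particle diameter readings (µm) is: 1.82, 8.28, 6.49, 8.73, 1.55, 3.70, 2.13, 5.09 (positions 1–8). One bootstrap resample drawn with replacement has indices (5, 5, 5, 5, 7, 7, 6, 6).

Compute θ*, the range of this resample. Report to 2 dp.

Resample values: 1.55, 1.55, 1.55, 1.55, 2.13, 2.13, 3.70, 3.70.
Range = 3.70 − 1.55 = 2.15

θ* = 2.15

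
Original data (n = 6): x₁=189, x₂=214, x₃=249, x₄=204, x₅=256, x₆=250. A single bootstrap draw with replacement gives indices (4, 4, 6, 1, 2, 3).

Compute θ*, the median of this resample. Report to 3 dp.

θ* = 209.000

Resample values: 204, 204, 250, 189, 214, 249.
Sorted: 189, 204, 204, 214, 249, 250
Median = average of the two middle values = 209.000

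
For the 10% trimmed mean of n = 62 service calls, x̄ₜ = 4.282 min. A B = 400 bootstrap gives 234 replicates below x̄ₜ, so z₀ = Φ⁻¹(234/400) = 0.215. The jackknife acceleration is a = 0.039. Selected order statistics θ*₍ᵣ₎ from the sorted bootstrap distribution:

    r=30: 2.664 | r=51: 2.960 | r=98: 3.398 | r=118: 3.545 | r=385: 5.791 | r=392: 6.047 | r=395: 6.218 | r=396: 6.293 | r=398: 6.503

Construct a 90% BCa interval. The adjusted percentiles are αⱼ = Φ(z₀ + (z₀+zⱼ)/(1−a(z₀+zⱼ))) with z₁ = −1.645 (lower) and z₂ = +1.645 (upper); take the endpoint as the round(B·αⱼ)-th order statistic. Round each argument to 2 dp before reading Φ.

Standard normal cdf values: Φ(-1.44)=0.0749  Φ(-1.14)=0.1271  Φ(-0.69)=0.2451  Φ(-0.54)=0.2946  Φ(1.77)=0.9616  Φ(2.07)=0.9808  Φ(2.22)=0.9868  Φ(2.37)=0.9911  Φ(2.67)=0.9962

(2.960, 6.218)

Lower: z₀ + z₁ = 0.215 + (-1.645) = -1.430; 1 − a(z₀+z₁) = 1 − (0.039)(-1.430) = 1.0558; argument = 0.215 + (-1.430)/1.0558 = -1.1395 → -1.14.
α₁ = Φ(-1.14) = 0.1271; rank = round(400 × 0.1271) = 51; θ*₍51₎ = 2.960.
Upper: z₀ + z₂ = 1.860; 1 − a(z₀+z₂) = 0.9275; argument = 2.2205 → 2.22; α₂ = 0.9868; rank = 395; θ*₍395₎ = 6.218.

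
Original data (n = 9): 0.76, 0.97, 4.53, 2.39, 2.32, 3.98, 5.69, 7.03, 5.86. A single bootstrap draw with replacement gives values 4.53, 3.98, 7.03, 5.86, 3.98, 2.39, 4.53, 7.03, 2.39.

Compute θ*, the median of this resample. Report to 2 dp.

Sorted: 2.39, 2.39, 3.98, 3.98, 4.53, 4.53, 5.86, 7.03, 7.03
Median = middle value = 4.53

θ* = 4.53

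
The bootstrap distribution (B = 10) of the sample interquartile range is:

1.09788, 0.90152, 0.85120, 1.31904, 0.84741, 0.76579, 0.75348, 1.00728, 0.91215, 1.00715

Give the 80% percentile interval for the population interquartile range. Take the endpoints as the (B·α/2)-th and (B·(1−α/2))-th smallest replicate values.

(0.75348, 1.09788)

Sorted replicates: 0.75348, 0.76579, 0.84741, 0.85120, 0.90152, 0.91215, 1.00715, 1.00728, 1.09788, 1.31904
α = 0.20; lower rank = 10 × 0.100 = 1; upper rank = 10 × 0.900 = 9.
The 1st smallest replicate is 0.75348; the 9th is 1.09788.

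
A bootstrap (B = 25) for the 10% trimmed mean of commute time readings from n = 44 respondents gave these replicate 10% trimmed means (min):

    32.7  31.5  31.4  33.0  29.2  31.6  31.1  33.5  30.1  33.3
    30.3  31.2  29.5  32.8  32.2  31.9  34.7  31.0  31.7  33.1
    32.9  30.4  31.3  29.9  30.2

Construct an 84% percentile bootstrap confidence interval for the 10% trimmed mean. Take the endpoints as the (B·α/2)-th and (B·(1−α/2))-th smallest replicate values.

(29.5, 33.3)

Sorted replicates: 29.2, 29.5, 29.9, 30.1, 30.2, 30.3, 30.4, 31.0, 31.1, 31.2, 31.3, 31.4, 31.5, 31.6, 31.7, 31.9, 32.2, 32.7, 32.8, 32.9, 33.0, 33.1, 33.3, 33.5, 34.7
α = 0.16; lower rank = 25 × 0.080 = 2; upper rank = 25 × 0.920 = 23.
The 2nd smallest replicate is 29.5; the 23rd is 33.3.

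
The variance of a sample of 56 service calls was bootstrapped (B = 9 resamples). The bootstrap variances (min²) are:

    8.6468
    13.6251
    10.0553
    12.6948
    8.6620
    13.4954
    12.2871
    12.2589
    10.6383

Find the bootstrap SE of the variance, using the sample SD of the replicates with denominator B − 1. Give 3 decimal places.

SE* = 1.937

Bootstrap SE is the standard deviation of the 9 replicate variances.
Mean of replicates: (8.6468 + 13.6251 + 10.0553 + 12.6948 + 8.6620 + 13.4954 + 12.2871 + 12.2589 + 10.6383) / 9 = 102.36370 / 9 = 11.37374
Sum of squared deviations: (−2.72694)² + (+2.25136)² + (−1.31844)² + (+1.32106)² + (−2.71174)² + (+2.12166)² + (+0.91336)² + (+0.88516)² + (−0.73544)² = 30.00189
Variance = 30.00189 / 8 = 3.75024
SE* = √3.75024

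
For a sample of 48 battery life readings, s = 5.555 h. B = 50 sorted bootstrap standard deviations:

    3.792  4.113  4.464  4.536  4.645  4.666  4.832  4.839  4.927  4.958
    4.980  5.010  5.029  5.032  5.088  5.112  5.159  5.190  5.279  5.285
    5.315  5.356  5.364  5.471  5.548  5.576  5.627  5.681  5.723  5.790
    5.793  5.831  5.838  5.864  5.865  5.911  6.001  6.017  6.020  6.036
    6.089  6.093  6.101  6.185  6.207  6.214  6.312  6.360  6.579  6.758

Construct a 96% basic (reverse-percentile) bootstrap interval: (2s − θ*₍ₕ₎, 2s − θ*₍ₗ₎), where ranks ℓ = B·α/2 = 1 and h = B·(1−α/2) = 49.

Percentile endpoints at ranks 1 and 49: θ*₍1₎ = 3.792, θ*₍49₎ = 6.579.
Basic interval reflects these around s:
  lower = 2 × 5.555 − 6.579 = 4.531
  upper = 2 × 5.555 − 3.792 = 7.318

(4.531, 7.318)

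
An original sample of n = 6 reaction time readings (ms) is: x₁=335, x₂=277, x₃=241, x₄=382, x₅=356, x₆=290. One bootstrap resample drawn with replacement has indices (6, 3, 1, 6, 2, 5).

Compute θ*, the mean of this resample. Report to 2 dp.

θ* = 298.17

Resample values: 290, 241, 335, 290, 277, 356.
Mean = (290 + 241 + 335 + 290 + 277 + 356) / 6 = 1789.0 / 6 = 298.17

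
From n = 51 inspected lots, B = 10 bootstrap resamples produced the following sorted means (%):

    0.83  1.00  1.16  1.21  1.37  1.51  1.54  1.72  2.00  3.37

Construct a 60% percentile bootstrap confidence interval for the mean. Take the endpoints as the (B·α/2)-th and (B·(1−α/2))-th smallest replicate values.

α = 0.40; lower rank = 10 × 0.200 = 2; upper rank = 10 × 0.800 = 8.
The 2nd smallest replicate is 1.00; the 8th is 1.72.

(1.00, 1.72)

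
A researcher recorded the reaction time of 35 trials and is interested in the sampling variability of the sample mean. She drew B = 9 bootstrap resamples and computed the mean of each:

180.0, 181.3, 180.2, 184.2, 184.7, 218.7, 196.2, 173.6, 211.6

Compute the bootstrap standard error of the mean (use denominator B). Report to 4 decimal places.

Bootstrap SE is the standard deviation of the 9 replicate means.
Mean of replicates: (180.0 + 181.3 + 180.2 + 184.2 + 184.7 + 218.7 + 196.2 + 173.6 + 211.6) / 9 = 1710.50000 / 9 = 190.05556
Sum of squared deviations: (−10.05556)² + (−8.75556)² + (−9.85556)² + (−5.85556)² + (−5.35556)² + (+28.64444)² + (+6.14444)² + (−16.45556)² + (+21.54444)² = 1931.08222
Variance = 1931.08222 / 9 = 214.56469
SE* = √214.56469

SE* = 14.6480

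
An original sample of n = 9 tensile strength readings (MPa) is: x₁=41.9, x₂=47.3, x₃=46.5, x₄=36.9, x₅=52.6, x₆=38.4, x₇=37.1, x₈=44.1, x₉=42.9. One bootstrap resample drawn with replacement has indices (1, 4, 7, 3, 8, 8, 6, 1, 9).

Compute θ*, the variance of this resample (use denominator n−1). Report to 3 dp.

Resample values: 41.9, 36.9, 37.1, 46.5, 44.1, 44.1, 38.4, 41.9, 42.9.
Mean = 41.5333; sum of squared deviations = 90.9200
s² = 90.9200 / 8 = 11.3650

θ* = 11.365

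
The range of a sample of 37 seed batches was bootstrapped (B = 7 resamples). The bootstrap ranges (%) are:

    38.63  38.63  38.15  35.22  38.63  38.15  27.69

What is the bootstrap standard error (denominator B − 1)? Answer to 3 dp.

SE* = 4.047

Bootstrap SE is the standard deviation of the 7 replicate ranges.
Mean of replicates: (38.63 + 38.63 + 38.15 + 35.22 + 38.63 + 38.15 + 27.69) / 7 = 255.1000 / 7 = 36.4429
Sum of squared deviations: (+2.1871)² + (+2.1871)² + (+1.7071)² + (−1.2229)² + (+2.1871)² + (+1.7071)² + (−8.7529)² = 98.2873
Variance = 98.2873 / 6 = 16.3812
SE* = √16.3812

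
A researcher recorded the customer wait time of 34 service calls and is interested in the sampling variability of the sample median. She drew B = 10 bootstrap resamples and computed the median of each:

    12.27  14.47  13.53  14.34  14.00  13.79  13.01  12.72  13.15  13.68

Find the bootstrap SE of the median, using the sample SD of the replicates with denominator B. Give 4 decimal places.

Bootstrap SE is the standard deviation of the 10 replicate medians.
Mean of replicates: (12.27 + 14.47 + 13.53 + 14.34 + 14.00 + 13.79 + 13.01 + 12.72 + 13.15 + 13.68) / 10 = 134.96000 / 10 = 13.49600
Sum of squared deviations: (−1.22600)² + (+0.97400)² + (+0.03400)² + (+0.84400)² + (+0.50400)² + (+0.29400)² + (−0.48600)² + (−0.77600)² + (−0.34600)² + (+0.18400)² = 4.49764
Variance = 4.49764 / 10 = 0.44976
SE* = √0.44976

SE* = 0.6706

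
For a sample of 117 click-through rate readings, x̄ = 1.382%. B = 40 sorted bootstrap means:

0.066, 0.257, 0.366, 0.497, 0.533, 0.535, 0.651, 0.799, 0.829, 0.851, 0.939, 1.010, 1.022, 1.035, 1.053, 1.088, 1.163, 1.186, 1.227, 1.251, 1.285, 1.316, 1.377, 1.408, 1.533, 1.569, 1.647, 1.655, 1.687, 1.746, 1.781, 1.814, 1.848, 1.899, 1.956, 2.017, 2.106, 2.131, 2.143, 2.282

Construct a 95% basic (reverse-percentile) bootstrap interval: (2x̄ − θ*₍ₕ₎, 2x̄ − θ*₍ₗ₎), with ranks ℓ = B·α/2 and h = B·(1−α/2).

(0.621, 2.698)

Percentile endpoints at ranks 1 and 39: θ*₍1₎ = 0.066, θ*₍39₎ = 2.143.
Basic interval reflects these around x̄:
  lower = 2 × 1.382 − 2.143 = 0.621
  upper = 2 × 1.382 − 0.066 = 2.698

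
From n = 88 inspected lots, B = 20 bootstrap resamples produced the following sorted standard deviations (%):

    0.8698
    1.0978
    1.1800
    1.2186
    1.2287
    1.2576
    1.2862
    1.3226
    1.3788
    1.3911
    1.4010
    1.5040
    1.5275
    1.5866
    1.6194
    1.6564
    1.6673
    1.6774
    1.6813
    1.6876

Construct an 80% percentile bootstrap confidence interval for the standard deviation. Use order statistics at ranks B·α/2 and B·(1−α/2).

(1.0978, 1.6774)

α = 0.20; lower rank = 20 × 0.100 = 2; upper rank = 20 × 0.900 = 18.
The 2nd smallest replicate is 1.0978; the 18th is 1.6774.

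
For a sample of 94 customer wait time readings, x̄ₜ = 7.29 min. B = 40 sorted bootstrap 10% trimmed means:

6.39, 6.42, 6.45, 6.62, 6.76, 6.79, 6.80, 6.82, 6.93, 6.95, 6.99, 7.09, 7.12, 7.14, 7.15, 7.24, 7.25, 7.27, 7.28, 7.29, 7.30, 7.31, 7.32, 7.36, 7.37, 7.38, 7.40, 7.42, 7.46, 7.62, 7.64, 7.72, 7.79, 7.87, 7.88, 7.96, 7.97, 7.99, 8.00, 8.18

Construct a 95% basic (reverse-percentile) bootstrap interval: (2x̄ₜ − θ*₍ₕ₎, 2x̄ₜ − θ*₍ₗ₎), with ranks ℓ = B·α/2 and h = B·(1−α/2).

(6.58, 8.19)

Percentile endpoints at ranks 1 and 39: θ*₍1₎ = 6.39, θ*₍39₎ = 8.00.
Basic interval reflects these around x̄ₜ:
  lower = 2 × 7.29 − 8.00 = 6.58
  upper = 2 × 7.29 − 6.39 = 8.19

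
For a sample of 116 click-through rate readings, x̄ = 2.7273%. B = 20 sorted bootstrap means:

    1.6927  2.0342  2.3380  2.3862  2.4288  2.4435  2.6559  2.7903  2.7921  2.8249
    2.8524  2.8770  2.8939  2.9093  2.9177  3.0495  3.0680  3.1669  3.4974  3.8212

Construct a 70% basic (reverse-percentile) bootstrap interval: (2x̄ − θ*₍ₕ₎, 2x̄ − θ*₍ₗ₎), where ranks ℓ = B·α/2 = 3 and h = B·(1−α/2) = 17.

Percentile endpoints at ranks 3 and 17: θ*₍3₎ = 2.3380, θ*₍17₎ = 3.0680.
Basic interval reflects these around x̄:
  lower = 2 × 2.7273 − 3.0680 = 2.3866
  upper = 2 × 2.7273 − 2.3380 = 3.1166

(2.3866, 3.1166)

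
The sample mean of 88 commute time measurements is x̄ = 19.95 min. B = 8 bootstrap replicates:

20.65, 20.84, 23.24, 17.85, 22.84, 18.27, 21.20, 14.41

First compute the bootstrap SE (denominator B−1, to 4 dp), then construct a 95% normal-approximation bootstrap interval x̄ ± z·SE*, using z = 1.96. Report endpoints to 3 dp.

Mean of replicates = 19.9125; sum of squared deviations = 59.9335; SE* = √(59.9335/7) = 2.9261
Margin = 1.96 × 2.9261 = 5.7352
Interval: 19.95 ± 5.7352

(14.215, 25.685)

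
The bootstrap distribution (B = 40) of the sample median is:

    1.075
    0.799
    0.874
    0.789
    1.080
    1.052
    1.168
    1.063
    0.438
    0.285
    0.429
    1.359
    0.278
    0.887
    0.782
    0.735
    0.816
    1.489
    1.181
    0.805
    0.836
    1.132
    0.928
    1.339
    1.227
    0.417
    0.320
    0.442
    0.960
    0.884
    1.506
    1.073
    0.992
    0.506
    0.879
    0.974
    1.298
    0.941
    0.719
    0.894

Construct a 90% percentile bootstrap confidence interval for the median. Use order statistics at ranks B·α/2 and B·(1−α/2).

(0.285, 1.359)

Sorted replicates: 0.278, 0.285, 0.320, 0.417, 0.429, 0.438, 0.442, 0.506, 0.719, 0.735, 0.782, 0.789, 0.799, 0.805, 0.816, 0.836, 0.874, 0.879, 0.884, 0.887, 0.894, 0.928, 0.941, 0.960, 0.974, 0.992, 1.052, 1.063, 1.073, 1.075, 1.080, 1.132, 1.168, 1.181, 1.227, 1.298, 1.339, 1.359, 1.489, 1.506
α = 0.10; lower rank = 40 × 0.050 = 2; upper rank = 40 × 0.950 = 38.
The 2nd smallest replicate is 0.285; the 38th is 1.359.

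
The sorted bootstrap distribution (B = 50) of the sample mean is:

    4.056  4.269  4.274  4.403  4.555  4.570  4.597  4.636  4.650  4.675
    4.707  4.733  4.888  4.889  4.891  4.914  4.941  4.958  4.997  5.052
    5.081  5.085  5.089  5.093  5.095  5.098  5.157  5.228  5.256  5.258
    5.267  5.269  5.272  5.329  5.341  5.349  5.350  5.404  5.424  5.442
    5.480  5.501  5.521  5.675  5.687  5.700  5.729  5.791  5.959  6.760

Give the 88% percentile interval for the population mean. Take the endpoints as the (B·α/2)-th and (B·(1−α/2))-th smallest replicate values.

(4.274, 5.729)

α = 0.12; lower rank = 50 × 0.060 = 3; upper rank = 50 × 0.940 = 47.
The 3rd smallest replicate is 4.274; the 47th is 5.729.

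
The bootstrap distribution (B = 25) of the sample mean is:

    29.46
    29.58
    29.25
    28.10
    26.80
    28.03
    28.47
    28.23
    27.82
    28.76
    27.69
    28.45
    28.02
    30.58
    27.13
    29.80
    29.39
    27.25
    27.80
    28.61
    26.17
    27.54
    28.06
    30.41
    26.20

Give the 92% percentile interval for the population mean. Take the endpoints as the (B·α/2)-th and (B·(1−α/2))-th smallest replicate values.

Sorted replicates: 26.17, 26.20, 26.80, 27.13, 27.25, 27.54, 27.69, 27.80, 27.82, 28.02, 28.03, 28.06, 28.10, 28.23, 28.45, 28.47, 28.61, 28.76, 29.25, 29.39, 29.46, 29.58, 29.80, 30.41, 30.58
α = 0.08; lower rank = 25 × 0.040 = 1; upper rank = 25 × 0.960 = 24.
The 1st smallest replicate is 26.17; the 24th is 30.41.

(26.17, 30.41)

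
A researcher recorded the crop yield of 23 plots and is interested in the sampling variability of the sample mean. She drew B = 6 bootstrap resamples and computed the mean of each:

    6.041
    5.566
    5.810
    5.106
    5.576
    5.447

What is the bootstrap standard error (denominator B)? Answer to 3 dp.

SE* = 0.291

Bootstrap SE is the standard deviation of the 6 replicate means.
Mean of replicates: (6.041 + 5.566 + 5.810 + 5.106 + 5.576 + 5.447) / 6 = 33.5460 / 6 = 5.5910
Sum of squared deviations: (+0.4500)² + (−0.0250)² + (+0.2190)² + (−0.4850)² + (−0.0150)² + (−0.1440)² = 0.5073
Variance = 0.5073 / 6 = 0.0845
SE* = √0.0845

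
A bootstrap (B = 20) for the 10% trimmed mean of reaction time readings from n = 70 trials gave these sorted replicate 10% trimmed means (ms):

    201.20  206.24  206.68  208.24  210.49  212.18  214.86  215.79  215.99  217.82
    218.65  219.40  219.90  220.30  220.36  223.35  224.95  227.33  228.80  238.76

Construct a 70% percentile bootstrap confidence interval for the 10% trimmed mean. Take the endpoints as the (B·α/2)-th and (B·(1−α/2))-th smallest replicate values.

α = 0.30; lower rank = 20 × 0.150 = 3; upper rank = 20 × 0.850 = 17.
The 3rd smallest replicate is 206.68; the 17th is 224.95.

(206.68, 224.95)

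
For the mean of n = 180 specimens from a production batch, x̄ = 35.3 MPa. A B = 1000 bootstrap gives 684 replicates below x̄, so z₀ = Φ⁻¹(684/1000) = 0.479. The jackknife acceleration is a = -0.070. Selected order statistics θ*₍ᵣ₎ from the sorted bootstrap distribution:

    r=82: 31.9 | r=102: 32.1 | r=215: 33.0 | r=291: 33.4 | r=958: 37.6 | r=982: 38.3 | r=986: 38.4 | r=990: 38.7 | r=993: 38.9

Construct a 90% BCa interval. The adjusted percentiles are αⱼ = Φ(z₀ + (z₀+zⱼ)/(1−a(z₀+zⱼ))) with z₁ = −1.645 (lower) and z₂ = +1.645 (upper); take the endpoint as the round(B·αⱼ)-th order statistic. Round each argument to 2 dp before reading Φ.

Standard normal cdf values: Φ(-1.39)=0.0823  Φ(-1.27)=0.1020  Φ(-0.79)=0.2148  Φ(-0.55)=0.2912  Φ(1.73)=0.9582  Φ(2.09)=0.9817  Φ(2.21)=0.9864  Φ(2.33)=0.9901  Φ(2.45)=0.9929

Lower: z₀ + z₁ = 0.479 + (-1.645) = -1.166; 1 − a(z₀+z₁) = 1 − (-0.070)(-1.166) = 0.9184; argument = 0.479 + (-1.166)/0.9184 = -0.7906 → -0.79.
α₁ = Φ(-0.79) = 0.2148; rank = round(1000 × 0.2148) = 215; θ*₍215₎ = 33.0.
Upper: z₀ + z₂ = 2.124; 1 − a(z₀+z₂) = 1.1487; argument = 2.3281 → 2.33; α₂ = 0.9901; rank = 990; θ*₍990₎ = 38.7.

(33.0, 38.7)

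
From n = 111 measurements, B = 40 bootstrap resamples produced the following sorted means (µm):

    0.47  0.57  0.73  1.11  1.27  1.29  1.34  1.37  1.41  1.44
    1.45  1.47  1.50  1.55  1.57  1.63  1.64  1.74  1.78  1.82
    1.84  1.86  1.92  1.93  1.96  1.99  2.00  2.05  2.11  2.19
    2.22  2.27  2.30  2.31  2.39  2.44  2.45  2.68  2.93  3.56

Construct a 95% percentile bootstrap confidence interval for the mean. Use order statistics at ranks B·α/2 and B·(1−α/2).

(0.47, 2.93)

α = 0.05; lower rank = 40 × 0.025 = 1; upper rank = 40 × 0.975 = 39.
The 1st smallest replicate is 0.47; the 39th is 2.93.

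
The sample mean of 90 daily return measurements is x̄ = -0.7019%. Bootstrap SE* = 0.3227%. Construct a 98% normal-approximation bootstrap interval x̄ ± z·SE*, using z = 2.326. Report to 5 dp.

(-1.45250, 0.04870)

Margin = 2.326 × 0.3227 = 0.750600
Interval: -0.7019 ± 0.750600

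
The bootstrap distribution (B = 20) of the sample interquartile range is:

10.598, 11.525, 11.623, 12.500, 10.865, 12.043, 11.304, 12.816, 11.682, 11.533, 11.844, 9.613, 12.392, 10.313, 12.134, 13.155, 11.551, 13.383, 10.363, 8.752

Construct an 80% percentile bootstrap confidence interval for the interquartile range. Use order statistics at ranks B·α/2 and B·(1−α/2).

Sorted replicates: 8.752, 9.613, 10.313, 10.363, 10.598, 10.865, 11.304, 11.525, 11.533, 11.551, 11.623, 11.682, 11.844, 12.043, 12.134, 12.392, 12.500, 12.816, 13.155, 13.383
α = 0.20; lower rank = 20 × 0.100 = 2; upper rank = 20 × 0.900 = 18.
The 2nd smallest replicate is 9.613; the 18th is 12.816.

(9.613, 12.816)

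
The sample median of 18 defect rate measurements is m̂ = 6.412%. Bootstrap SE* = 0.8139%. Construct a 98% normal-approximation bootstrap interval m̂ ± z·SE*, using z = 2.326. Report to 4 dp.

Margin = 2.326 × 0.8139 = 1.89313
Interval: 6.412 ± 1.89313

(4.5189, 8.3051)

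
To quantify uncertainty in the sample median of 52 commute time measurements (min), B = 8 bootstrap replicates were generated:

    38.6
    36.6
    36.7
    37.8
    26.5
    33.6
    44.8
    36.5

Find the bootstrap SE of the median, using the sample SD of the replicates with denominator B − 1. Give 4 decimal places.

Bootstrap SE is the standard deviation of the 8 replicate medians.
Mean of replicates: (38.6 + 36.6 + 36.7 + 37.8 + 26.5 + 33.6 + 44.8 + 36.5) / 8 = 291.10000 / 8 = 36.38750
Sum of squared deviations: (+2.21250)² + (+0.21250)² + (+0.31250)² + (+1.41250)² + (−9.88750)² + (−2.78750)² + (+8.41250)² + (+0.11250)² = 183.34875
Variance = 183.34875 / 7 = 26.19268
SE* = √26.19268

SE* = 5.1179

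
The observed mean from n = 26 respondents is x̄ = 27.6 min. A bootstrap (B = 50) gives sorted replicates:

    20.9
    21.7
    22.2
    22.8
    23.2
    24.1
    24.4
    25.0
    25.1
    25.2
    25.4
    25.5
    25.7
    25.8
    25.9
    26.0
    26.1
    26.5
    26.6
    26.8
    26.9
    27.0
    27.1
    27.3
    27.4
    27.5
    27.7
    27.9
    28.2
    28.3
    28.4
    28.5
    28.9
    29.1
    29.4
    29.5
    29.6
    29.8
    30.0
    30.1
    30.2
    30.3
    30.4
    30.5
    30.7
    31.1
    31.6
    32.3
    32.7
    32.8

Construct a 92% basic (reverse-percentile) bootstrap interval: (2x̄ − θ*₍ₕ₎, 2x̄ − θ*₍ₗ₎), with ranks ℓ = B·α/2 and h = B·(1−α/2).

Percentile endpoints at ranks 2 and 48: θ*₍2₎ = 21.7, θ*₍48₎ = 32.3.
Basic interval reflects these around x̄:
  lower = 2 × 27.6 − 32.3 = 22.9
  upper = 2 × 27.6 − 21.7 = 33.5

(22.9, 33.5)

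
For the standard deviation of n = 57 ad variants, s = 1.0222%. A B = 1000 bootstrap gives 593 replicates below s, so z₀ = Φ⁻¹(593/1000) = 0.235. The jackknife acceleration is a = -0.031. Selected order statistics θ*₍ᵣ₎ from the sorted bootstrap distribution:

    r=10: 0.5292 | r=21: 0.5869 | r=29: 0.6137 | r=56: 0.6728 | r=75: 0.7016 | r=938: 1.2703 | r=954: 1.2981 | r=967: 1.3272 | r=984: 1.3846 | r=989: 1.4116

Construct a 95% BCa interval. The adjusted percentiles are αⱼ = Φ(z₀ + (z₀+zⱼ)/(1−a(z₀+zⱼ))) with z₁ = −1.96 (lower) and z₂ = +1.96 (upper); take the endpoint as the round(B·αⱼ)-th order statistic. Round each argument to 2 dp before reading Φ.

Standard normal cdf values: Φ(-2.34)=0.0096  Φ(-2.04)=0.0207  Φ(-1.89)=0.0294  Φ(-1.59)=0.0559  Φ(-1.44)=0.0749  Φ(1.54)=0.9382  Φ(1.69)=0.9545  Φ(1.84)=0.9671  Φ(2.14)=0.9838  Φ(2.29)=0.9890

Lower: z₀ + z₁ = 0.235 + (-1.960) = -1.725; 1 − a(z₀+z₁) = 1 − (-0.031)(-1.725) = 0.9465; argument = 0.235 + (-1.725)/0.9465 = -1.5875 → -1.59.
α₁ = Φ(-1.59) = 0.0559; rank = round(1000 × 0.0559) = 56; θ*₍56₎ = 0.6728.
Upper: z₀ + z₂ = 2.195; 1 − a(z₀+z₂) = 1.0680; argument = 2.2902 → 2.29; α₂ = 0.9890; rank = 989; θ*₍989₎ = 1.4116.

(0.6728, 1.4116)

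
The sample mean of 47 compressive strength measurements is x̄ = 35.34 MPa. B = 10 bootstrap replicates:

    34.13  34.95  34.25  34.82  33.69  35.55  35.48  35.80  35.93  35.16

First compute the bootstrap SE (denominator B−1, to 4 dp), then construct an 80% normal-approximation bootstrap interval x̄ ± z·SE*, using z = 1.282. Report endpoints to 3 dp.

Mean of replicates = 34.9760; sum of squared deviations = 5.1280; SE* = √(5.1280/9) = 0.7548
Margin = 1.282 × 0.7548 = 0.9677
Interval: 35.34 ± 0.9677

(34.372, 36.308)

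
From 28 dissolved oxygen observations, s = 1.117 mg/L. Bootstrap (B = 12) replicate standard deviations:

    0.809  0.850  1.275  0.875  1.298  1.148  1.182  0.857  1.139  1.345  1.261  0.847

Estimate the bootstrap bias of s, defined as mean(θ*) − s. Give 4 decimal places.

mean(θ*) = (0.809 + 0.850 + 1.275 + 0.875 + 1.298 + 1.148 + 1.182 + 0.857 + 1.139 + 1.345 + 1.261 + 0.847) / 12 = 1.07383
bias = 1.07383 − 1.117

bias = −0.0432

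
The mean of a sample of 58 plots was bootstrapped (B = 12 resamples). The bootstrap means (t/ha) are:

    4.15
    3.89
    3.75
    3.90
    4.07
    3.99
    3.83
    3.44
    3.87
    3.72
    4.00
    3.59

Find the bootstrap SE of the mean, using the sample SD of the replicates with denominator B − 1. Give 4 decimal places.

SE* = 0.2018

Bootstrap SE is the standard deviation of the 12 replicate means.
Mean of replicates: (4.15 + 3.89 + 3.75 + 3.90 + 4.07 + 3.99 + 3.83 + 3.44 + 3.87 + 3.72 + 4.00 + 3.59) / 12 = 46.20000 / 12 = 3.85000
Sum of squared deviations: (+0.30000)² + (+0.04000)² + (−0.10000)² + (+0.05000)² + (+0.22000)² + (+0.14000)² + (−0.02000)² + (−0.41000)² + (+0.02000)² + (−0.13000)² + (+0.15000)² + (−0.26000)² = 0.44800
Variance = 0.44800 / 11 = 0.04073
SE* = √0.04073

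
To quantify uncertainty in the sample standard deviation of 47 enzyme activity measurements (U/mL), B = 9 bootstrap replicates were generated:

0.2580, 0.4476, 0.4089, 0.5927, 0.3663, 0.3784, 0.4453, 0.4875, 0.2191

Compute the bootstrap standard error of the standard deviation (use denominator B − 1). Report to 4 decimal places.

SE* = 0.1138

Bootstrap SE is the standard deviation of the 9 replicate standard deviations.
Mean of replicates: (0.2580 + 0.4476 + 0.4089 + 0.5927 + 0.3663 + 0.3784 + 0.4453 + 0.4875 + 0.2191) / 9 = 3.60380 / 9 = 0.40042
Sum of squared deviations: (−0.14242)² + (+0.04718)² + (+0.00848)² + (+0.19228)² + (−0.03412)² + (−0.02202)² + (+0.04488)² + (+0.08708)² + (−0.18132)² = 0.10368
Variance = 0.10368 / 8 = 0.01296
SE* = √0.01296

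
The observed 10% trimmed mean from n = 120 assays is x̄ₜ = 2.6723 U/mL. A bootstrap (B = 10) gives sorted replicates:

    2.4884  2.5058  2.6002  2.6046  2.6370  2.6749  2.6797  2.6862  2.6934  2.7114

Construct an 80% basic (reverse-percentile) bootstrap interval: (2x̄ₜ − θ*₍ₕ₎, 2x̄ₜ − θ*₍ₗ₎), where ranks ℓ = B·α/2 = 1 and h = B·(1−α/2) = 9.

(2.6512, 2.8562)

Percentile endpoints at ranks 1 and 9: θ*₍1₎ = 2.4884, θ*₍9₎ = 2.6934.
Basic interval reflects these around x̄ₜ:
  lower = 2 × 2.6723 − 2.6934 = 2.6512
  upper = 2 × 2.6723 − 2.4884 = 2.8562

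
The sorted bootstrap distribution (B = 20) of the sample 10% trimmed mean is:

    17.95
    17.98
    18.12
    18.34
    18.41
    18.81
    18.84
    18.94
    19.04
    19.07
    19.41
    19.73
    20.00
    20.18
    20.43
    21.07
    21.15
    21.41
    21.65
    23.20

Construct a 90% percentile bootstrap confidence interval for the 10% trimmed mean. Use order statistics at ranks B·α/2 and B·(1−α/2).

α = 0.10; lower rank = 20 × 0.050 = 1; upper rank = 20 × 0.950 = 19.
The 1st smallest replicate is 17.95; the 19th is 21.65.

(17.95, 21.65)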